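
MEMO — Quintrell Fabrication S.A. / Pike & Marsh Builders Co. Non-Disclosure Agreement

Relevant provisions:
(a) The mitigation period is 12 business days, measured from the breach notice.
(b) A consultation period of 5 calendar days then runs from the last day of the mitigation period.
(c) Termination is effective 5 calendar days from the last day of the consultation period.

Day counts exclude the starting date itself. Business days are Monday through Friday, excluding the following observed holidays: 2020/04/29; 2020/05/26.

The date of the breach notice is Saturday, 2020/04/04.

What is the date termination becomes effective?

2020/05/01

From Saturday, 2020/04/04, 12 business days (Apr 6, Apr 7, Apr 8, Apr 9, …, Apr 17, Apr 20, Apr 21, skipping weekends) brings us to Tuesday, 2020/04/21, which is the last day of the mitigation period.
The last day of the consultation period: 5 calendar days after 2020/04/21 is 2020/04/26.
Adding 5 calendar days to 2020/04/26 gives 2020/05/01, which is the date termination becomes effective.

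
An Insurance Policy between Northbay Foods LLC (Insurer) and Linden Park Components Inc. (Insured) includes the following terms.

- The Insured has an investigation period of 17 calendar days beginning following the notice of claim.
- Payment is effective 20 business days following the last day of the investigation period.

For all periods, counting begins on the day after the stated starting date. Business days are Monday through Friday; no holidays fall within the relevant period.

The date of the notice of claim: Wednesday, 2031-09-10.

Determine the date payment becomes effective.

Adding 17 calendar days to 2031-09-10 gives 2031-09-27, which is the last day of the investigation period.
From Saturday, 2031-09-27, 20 business days (Sep 29, Sep 30, Oct 1, Oct 2, …, Oct 22, Oct 23, Oct 24, skipping weekends) brings us to Friday, 2031-10-24, which is the date payment becomes effective.

2031-10-24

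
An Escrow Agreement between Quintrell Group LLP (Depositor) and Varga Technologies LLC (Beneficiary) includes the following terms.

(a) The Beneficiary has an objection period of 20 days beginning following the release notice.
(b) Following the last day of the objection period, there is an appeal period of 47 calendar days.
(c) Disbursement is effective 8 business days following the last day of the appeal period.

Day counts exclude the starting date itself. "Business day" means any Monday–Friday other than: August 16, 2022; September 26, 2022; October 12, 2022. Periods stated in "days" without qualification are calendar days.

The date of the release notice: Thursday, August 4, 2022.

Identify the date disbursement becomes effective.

October 21, 2022

Adding 20 calendar days to August 4, 2022 gives August 24, 2022, which is the last day of the objection period.
The last day of the appeal period: 47 calendar days after August 24, 2022 is October 10, 2022.
From Monday, October 10, 2022, 8 business days (Oct 11, Oct 13, Oct 14, Oct 17, Oct 18, Oct 19, Oct 20, Oct 21, skipping weekends and the listed holiday on Oct 12) brings us to Friday, October 21, 2022, which is the date disbursement becomes effective.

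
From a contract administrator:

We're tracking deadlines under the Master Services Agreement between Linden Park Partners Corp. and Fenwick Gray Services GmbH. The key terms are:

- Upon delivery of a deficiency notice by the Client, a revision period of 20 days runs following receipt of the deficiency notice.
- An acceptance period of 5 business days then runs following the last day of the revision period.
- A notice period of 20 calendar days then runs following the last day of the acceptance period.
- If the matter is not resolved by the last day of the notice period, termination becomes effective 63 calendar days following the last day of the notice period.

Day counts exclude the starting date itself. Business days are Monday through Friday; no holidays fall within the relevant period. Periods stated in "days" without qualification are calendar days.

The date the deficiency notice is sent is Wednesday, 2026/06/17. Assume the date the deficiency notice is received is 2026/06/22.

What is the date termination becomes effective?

2026/10/08

The last day of the revision period: 20 calendar days after 2026/06/22 is 2026/07/12.
The last day of the acceptance period: counting 5 business days from Sunday, 2026/07/12 (Jul 13, Jul 14, Jul 15, Jul 16, Jul 17, skipping weekends) reaches Friday, 2026/07/17.
Adding 20 calendar days to 2026/07/17 gives 2026/08/06, which is the last day of the notice period.
The date termination becomes effective: 2026/08/06 + 63 days = 2026/10/08.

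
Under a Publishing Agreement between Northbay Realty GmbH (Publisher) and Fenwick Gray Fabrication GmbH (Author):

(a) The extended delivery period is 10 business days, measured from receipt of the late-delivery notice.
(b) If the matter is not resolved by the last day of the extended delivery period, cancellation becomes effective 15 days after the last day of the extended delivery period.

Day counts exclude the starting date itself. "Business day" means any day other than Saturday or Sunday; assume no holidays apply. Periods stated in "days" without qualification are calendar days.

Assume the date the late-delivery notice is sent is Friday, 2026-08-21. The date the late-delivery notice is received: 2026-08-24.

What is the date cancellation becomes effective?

2026-09-22

The last day of the extended delivery period: counting 10 business days from Monday, 2026-08-24 (Aug 25, Aug 26, Aug 27, Aug 28, Aug 31, Sep 1, Sep 2, Sep 3, Sep 4, Sep 7, skipping weekends) reaches Monday, 2026-09-07.
Adding 15 calendar days to 2026-09-07 gives 2026-09-22, which is the date cancellation becomes effective.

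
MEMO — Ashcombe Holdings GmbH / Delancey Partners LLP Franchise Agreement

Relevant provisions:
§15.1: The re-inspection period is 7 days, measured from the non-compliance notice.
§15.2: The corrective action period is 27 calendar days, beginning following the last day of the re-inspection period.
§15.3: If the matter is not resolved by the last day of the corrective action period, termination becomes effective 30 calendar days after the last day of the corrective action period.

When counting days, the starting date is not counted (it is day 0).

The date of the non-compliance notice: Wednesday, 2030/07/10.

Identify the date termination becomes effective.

Adding 7 calendar days to 2030/07/10 gives 2030/07/17, which is the last day of the re-inspection period.
The last day of the corrective action period: 2030/07/17 + 27 days = 2030/08/13.
The date termination becomes effective: 2030/08/13 + 30 days = 2030/09/12.

2030/09/12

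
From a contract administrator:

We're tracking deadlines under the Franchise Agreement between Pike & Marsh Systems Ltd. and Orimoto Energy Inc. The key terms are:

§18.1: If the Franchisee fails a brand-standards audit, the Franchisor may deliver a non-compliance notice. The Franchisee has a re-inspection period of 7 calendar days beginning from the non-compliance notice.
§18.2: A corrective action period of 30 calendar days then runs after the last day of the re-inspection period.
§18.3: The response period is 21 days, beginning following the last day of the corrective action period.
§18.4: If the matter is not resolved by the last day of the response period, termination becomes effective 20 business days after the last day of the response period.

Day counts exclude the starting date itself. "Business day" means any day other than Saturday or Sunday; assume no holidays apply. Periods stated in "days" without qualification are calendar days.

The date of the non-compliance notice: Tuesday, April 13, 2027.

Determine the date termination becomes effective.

The last day of the re-inspection period: April 13, 2027 + 7 days = April 20, 2027.
The last day of the corrective action period: April 20, 2027 + 30 days = May 20, 2027.
The last day of the response period: May 20, 2027 + 21 days = June 10, 2027.
The date termination becomes effective: 20 business days after Thursday, June 10, 2027, skipping weekends — Jun 11, Jun 14, Jun 15, Jun 16, …, Jul 6, Jul 7, Jul 8 — lands on Thursday, July 8, 2027.

July 8, 2027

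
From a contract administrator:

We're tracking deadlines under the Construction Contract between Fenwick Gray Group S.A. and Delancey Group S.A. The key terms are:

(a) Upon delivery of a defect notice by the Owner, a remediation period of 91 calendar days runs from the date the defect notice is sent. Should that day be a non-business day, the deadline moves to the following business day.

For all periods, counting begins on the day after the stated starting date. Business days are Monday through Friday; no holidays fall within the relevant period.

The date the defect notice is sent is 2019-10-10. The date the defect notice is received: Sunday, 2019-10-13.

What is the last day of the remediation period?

2020-01-09

The last day of the remediation period: 2019-10-10 + 91 days = 2020-01-09. 2020-01-09 is a Thursday, so no roll-forward applies.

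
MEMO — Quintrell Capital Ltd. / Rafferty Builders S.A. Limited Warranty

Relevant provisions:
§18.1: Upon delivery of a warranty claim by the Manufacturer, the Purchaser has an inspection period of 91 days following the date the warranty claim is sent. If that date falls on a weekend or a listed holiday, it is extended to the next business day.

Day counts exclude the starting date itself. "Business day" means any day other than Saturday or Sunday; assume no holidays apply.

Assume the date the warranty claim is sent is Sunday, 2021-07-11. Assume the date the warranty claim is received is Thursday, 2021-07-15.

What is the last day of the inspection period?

2021-10-11

The last day of the inspection period: 2021-07-11 + 91 days = 2021-10-10. That falls on a Sunday, so it rolls to the next business day, Monday, 2021-10-11.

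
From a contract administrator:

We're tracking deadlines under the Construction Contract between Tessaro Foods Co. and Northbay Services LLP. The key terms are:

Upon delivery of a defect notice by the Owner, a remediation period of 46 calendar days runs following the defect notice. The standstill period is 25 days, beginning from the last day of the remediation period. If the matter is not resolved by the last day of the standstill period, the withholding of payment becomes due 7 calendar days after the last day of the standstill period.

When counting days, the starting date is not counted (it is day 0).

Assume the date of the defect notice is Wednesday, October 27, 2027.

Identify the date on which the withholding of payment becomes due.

The last day of the remediation period: 46 calendar days after October 27, 2027 is December 12, 2027.
The last day of the standstill period: 25 calendar days after December 12, 2027 is January 6, 2028.
The date on which the withholding of payment becomes due: 7 calendar days after January 6, 2028 is January 13, 2028.

January 13, 2028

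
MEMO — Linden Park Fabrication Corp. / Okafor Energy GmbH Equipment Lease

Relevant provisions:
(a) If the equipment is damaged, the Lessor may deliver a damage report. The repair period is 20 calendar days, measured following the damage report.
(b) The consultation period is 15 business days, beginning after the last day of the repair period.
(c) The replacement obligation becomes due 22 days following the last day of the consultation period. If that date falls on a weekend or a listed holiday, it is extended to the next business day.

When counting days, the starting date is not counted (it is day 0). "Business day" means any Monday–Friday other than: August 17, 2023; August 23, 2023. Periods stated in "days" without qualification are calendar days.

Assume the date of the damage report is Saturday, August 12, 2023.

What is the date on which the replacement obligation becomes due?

The last day of the repair period: August 12, 2023 + 20 days = September 1, 2023.
The last day of the consultation period: counting 15 business days from Friday, September 1, 2023 (Sep 4, Sep 5, Sep 6, Sep 7, …, Sep 20, Sep 21, Sep 22, skipping weekends) reaches Friday, September 22, 2023.
The date on which the replacement obligation becomes due: 22 calendar days after September 22, 2023 is October 14, 2023. That falls on a Saturday, so it rolls to the next business day, Monday, October 16, 2023.

October 16, 2023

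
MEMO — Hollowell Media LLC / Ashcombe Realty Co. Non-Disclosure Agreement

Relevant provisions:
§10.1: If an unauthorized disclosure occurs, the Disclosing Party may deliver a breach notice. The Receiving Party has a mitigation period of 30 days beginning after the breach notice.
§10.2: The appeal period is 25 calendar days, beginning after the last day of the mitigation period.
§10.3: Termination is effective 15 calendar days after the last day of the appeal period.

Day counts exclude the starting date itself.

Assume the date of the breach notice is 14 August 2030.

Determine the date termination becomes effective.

23 October 2030

The last day of the mitigation period: 14 August 2030 + 30 days = 13 September 2030.
The last day of the appeal period: 13 September 2030 + 25 days = 8 October 2030.
Adding 15 calendar days to 8 October 2030 gives 23 October 2030, which is the date termination becomes effective.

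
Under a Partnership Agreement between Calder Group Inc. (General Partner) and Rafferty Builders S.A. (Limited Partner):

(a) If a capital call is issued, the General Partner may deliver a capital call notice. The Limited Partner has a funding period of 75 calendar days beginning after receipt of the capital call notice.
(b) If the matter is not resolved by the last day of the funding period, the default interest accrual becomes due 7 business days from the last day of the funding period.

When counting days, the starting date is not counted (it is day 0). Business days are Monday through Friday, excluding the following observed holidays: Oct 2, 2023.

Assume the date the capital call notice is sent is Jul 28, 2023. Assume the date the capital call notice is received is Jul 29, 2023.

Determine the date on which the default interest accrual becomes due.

The last day of the funding period: 75 calendar days after Jul 29, 2023 is Oct 12, 2023.
The date on which the default interest accrual becomes due: counting 7 business days from Thursday, Oct 12, 2023 (Oct 13, Oct 16, Oct 17, Oct 18, Oct 19, Oct 20, Oct 23, skipping weekends) reaches Monday, Oct 23, 2023.

Oct 23, 2023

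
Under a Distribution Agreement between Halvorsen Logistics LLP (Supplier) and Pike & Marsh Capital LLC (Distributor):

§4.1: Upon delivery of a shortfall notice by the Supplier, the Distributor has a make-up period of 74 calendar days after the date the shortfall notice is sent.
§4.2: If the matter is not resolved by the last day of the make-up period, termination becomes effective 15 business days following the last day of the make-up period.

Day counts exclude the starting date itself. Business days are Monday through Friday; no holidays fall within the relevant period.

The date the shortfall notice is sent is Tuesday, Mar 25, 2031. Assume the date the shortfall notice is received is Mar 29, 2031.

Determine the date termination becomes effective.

The last day of the make-up period: Mar 25, 2031 + 74 days = Jun 7, 2031.
The date termination becomes effective: 15 business days after Saturday, Jun 7, 2031, skipping weekends — Jun 9, Jun 10, Jun 11, Jun 12, …, Jun 25, Jun 26, Jun 27 — lands on Friday, Jun 27, 2031.

Jun 27, 2031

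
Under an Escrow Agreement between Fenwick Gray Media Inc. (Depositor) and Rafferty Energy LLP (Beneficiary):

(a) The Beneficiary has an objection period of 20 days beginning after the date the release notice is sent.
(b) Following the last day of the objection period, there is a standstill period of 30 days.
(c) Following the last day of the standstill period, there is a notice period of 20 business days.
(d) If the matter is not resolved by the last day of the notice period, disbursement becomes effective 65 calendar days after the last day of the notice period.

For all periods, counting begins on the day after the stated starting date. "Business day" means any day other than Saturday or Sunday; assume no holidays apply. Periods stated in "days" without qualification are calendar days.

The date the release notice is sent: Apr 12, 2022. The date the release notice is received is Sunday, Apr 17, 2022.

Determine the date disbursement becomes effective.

Sep 2, 2022

Adding 20 calendar days to Apr 12, 2022 gives May 2, 2022, which is the last day of the objection period.
Adding 30 calendar days to May 2, 2022 gives Jun 1, 2022, which is the last day of the standstill period.
The last day of the notice period: 20 business days after Wednesday, Jun 1, 2022, skipping weekends — Jun 2, Jun 3, Jun 6, Jun 7, …, Jun 27, Jun 28, Jun 29 — lands on Wednesday, Jun 29, 2022.
The date disbursement becomes effective: 65 calendar days after Jun 29, 2022 is Sep 2, 2022.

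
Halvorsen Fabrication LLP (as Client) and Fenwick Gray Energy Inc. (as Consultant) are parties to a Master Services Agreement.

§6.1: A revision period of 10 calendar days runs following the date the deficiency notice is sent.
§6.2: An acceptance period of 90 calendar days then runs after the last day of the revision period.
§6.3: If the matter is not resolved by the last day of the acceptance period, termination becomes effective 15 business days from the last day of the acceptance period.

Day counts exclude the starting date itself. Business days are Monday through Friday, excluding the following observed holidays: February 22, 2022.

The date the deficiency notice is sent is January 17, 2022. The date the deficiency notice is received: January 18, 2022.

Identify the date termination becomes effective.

May 18, 2022

The last day of the revision period: January 17, 2022 + 10 days = January 27, 2022.
Adding 90 calendar days to January 27, 2022 gives April 27, 2022, which is the last day of the acceptance period.
From Wednesday, April 27, 2022, 15 business days (Apr 28, Apr 29, May 2, May 3, …, May 16, May 17, May 18, skipping weekends) brings us to Wednesday, May 18, 2022, which is the date termination becomes effective.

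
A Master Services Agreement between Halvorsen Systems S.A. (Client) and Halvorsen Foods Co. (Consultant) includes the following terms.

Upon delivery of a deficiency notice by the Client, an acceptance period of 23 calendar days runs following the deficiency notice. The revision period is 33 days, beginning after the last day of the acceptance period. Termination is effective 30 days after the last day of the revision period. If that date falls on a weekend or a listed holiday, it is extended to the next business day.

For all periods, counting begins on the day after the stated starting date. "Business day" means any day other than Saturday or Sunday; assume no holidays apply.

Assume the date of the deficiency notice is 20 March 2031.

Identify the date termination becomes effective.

The last day of the acceptance period: 20 March 2031 + 23 days = 12 April 2031.
The last day of the revision period: 33 calendar days after 12 April 2031 is 15 May 2031.
The date termination becomes effective: 15 May 2031 + 30 days = 14 June 2031. That falls on a Saturday, so it rolls to the next business day, Monday, 16 June 2031.

16 June 2031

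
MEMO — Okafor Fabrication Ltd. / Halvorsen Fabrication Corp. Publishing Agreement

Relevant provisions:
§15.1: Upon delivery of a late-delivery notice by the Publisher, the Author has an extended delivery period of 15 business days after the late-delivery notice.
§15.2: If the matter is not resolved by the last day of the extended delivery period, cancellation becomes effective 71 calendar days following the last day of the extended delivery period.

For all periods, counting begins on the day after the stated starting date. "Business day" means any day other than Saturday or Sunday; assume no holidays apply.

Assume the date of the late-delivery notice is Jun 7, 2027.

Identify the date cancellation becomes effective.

From Monday, Jun 7, 2027, 15 business days (Jun 8, Jun 9, Jun 10, Jun 11, …, Jun 24, Jun 25, Jun 28, skipping weekends) brings us to Monday, Jun 28, 2027, which is the last day of the extended delivery period.
The date cancellation becomes effective: Jun 28, 2027 + 71 days = Sep 7, 2027.

Sep 7, 2027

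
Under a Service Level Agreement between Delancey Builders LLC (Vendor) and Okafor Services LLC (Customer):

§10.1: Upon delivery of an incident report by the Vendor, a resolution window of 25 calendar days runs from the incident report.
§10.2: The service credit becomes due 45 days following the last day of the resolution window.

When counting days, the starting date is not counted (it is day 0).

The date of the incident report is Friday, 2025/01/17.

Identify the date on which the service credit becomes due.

2025/03/28

The last day of the resolution window: 25 calendar days after 2025/01/17 is 2025/02/11.
The date on which the service credit becomes due: 2025/02/11 + 45 days = 2025/03/28.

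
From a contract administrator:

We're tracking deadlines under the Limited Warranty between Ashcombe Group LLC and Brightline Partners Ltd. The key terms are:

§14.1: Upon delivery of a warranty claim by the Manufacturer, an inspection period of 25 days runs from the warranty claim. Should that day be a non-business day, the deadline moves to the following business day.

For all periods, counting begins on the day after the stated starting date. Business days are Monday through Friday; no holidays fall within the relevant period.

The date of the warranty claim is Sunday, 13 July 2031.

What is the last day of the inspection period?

The last day of the inspection period: 25 calendar days after 13 July 2031 is 7 August 2031. 7 August 2031 is a Thursday, so no roll-forward applies.

7 August 2031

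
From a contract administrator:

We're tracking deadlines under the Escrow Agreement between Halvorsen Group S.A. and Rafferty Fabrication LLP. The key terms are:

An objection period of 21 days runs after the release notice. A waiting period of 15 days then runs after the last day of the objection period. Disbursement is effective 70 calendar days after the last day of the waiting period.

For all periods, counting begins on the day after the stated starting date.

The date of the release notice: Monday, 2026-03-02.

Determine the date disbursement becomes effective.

2026-06-16

The last day of the objection period: 2026-03-02 + 21 days = 2026-03-23.
The last day of the waiting period: 2026-03-23 + 15 days = 2026-04-07.
The date disbursement becomes effective: 70 calendar days after 2026-04-07 is 2026-06-16.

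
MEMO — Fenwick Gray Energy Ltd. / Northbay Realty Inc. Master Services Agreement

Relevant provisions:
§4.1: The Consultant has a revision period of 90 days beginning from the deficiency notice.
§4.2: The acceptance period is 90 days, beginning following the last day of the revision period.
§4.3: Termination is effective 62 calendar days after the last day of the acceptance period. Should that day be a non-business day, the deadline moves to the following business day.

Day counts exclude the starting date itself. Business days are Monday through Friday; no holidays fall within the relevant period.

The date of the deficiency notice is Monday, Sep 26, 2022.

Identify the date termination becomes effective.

May 26, 2023

The last day of the revision period: 90 calendar days after Sep 26, 2022 is Dec 25, 2022.
The last day of the acceptance period: Dec 25, 2022 + 90 days = Mar 25, 2023.
Adding 62 calendar days to Mar 25, 2023 gives May 26, 2023, which is the date termination becomes effective. May 26, 2023 is a Friday, so no roll-forward applies.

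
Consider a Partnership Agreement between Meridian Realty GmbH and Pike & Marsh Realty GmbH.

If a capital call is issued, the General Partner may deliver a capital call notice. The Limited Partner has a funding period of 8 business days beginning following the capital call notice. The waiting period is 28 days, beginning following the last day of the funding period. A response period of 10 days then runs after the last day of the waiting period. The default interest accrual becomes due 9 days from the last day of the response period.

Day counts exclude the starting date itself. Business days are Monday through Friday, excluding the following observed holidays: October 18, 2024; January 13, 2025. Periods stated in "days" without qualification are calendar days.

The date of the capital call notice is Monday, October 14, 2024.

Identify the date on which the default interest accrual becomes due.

The last day of the funding period: counting 8 business days from Monday, October 14, 2024 (Oct 15, Oct 16, Oct 17, Oct 21, Oct 22, Oct 23, Oct 24, Oct 25, skipping weekends and the listed holiday on Oct 18) reaches Friday, October 25, 2024.
The last day of the waiting period: 28 calendar days after October 25, 2024 is November 22, 2024.
Adding 10 calendar days to November 22, 2024 gives December 2, 2024, which is the last day of the response period.
The date on which the default interest accrual becomes due: December 2, 2024 + 9 days = December 11, 2024.

December 11, 2024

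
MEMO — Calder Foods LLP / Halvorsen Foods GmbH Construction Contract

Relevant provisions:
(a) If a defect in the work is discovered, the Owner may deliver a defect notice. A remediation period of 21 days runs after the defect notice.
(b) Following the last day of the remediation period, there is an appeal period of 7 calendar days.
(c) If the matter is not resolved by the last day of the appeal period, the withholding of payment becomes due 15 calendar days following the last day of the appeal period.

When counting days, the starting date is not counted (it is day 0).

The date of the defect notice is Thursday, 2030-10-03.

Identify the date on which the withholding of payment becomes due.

2030-11-15

The last day of the remediation period: 21 calendar days after 2030-10-03 is 2030-10-24.
The last day of the appeal period: 2030-10-24 + 7 days = 2030-10-31.
The date on which the withholding of payment becomes due: 2030-10-31 + 15 days = 2030-11-15.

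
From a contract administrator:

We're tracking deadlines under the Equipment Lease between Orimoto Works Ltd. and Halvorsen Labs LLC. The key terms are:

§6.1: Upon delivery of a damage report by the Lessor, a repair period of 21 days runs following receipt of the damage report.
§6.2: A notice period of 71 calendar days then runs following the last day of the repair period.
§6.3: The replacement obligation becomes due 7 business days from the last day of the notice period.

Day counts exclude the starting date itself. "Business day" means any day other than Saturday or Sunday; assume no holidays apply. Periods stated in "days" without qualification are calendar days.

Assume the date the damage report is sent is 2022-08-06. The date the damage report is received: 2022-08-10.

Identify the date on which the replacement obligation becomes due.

2022-11-21

The last day of the repair period: 2022-08-10 + 21 days = 2022-08-31.
The last day of the notice period: 2022-08-31 + 71 days = 2022-11-10.
The date on which the replacement obligation becomes due: counting 7 business days from Thursday, 2022-11-10 (Nov 11, Nov 14, Nov 15, Nov 16, Nov 17, Nov 18, Nov 21, skipping weekends) reaches Monday, 2022-11-21.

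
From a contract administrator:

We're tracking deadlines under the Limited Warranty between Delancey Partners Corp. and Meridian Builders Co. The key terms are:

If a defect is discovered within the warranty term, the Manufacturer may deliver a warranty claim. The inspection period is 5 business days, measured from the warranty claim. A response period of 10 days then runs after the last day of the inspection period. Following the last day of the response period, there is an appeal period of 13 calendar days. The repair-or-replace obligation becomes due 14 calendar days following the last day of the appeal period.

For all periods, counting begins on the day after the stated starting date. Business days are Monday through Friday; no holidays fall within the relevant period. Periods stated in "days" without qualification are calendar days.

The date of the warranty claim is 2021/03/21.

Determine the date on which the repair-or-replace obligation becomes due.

2021/05/02

The last day of the inspection period: 5 business days after Sunday, 2021/03/21, skipping weekends — Mar 22, Mar 23, Mar 24, Mar 25, Mar 26 — lands on Friday, 2021/03/26.
Adding 10 calendar days to 2021/03/26 gives 2021/04/05, which is the last day of the response period.
The last day of the appeal period: 13 calendar days after 2021/04/05 is 2021/04/18.
The date on which the repair-or-replace obligation becomes due: 14 calendar days after 2021/04/18 is 2021/05/02.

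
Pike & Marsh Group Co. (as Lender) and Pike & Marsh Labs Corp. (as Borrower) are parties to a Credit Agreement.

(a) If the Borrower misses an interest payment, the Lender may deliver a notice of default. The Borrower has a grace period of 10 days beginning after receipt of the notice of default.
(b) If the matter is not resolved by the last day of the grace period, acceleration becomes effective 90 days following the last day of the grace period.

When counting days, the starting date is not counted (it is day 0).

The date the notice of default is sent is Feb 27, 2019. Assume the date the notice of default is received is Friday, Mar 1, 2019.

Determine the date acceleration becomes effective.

Adding 10 calendar days to Mar 1, 2019 gives Mar 11, 2019, which is the last day of the grace period.
Adding 90 calendar days to Mar 11, 2019 gives Jun 9, 2019, which is the date acceleration becomes effective.

Jun 9, 2019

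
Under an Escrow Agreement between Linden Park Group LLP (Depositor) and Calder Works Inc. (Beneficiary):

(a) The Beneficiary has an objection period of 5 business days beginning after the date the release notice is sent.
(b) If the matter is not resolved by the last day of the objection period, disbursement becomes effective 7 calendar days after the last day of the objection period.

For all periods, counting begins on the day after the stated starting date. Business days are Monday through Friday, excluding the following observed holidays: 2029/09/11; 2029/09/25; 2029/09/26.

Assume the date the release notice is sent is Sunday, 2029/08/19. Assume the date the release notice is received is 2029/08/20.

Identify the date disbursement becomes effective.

2029/08/31

The last day of the objection period: 5 business days after Sunday, 2029/08/19, skipping weekends — Aug 20, Aug 21, Aug 22, Aug 23, Aug 24 — lands on Friday, 2029/08/24.
The date disbursement becomes effective: 7 calendar days after 2029/08/24 is 2029/08/31.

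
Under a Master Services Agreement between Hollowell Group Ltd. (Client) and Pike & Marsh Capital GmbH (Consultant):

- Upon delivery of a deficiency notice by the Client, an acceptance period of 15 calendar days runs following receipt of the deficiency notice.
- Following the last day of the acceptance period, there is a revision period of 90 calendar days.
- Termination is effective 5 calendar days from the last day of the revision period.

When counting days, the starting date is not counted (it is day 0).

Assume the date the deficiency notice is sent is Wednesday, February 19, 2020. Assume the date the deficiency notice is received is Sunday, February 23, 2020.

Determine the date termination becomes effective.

Adding 15 calendar days to February 23, 2020 gives March 9, 2020, which is the last day of the acceptance period.
Adding 90 calendar days to March 9, 2020 gives June 7, 2020, which is the last day of the revision period.
Adding 5 calendar days to June 7, 2020 gives June 12, 2020, which is the date termination becomes effective.

June 12, 2020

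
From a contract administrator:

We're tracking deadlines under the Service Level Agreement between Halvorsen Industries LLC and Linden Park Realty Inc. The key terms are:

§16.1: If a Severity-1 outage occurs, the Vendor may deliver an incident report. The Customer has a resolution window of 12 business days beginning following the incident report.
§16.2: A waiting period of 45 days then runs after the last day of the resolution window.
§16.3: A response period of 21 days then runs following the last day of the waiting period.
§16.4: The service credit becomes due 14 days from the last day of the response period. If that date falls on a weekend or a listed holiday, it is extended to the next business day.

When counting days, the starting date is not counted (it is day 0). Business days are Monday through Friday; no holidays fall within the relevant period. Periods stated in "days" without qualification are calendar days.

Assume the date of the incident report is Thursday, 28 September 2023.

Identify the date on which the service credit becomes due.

4 January 2024

The last day of the resolution window: 12 business days after Thursday, 28 September 2023, skipping weekends — Sep 29, Oct 2, Oct 3, Oct 4, …, Oct 12, Oct 13, Oct 16 — lands on Monday, 16 October 2023.
The last day of the waiting period: 16 October 2023 + 45 days = 30 November 2023.
Adding 21 calendar days to 30 November 2023 gives 21 December 2023, which is the last day of the response period.
The date on which the service credit becomes due: 14 calendar days after 21 December 2023 is 4 January 2024. 4 January 2024 is a Thursday, so no roll-forward applies.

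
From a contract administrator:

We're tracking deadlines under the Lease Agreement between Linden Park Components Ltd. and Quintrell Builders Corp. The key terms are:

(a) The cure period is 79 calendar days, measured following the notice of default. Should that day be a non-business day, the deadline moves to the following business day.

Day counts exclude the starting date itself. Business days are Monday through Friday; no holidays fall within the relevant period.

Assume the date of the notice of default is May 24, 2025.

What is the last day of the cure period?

Aug 11, 2025

The last day of the cure period: 79 calendar days after May 24, 2025 is Aug 11, 2025. Aug 11, 2025 is a Monday, so no roll-forward applies.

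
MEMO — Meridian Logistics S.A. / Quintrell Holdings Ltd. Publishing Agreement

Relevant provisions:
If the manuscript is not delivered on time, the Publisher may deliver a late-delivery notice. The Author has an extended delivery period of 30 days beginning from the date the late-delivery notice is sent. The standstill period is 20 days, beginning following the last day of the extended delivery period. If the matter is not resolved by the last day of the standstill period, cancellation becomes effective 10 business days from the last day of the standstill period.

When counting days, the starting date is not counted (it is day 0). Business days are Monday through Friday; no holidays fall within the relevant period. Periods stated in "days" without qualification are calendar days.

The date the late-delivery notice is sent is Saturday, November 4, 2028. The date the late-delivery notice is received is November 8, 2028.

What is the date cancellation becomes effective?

January 5, 2029

Adding 30 calendar days to November 4, 2028 gives December 4, 2028, which is the last day of the extended delivery period.
The last day of the standstill period: 20 calendar days after December 4, 2028 is December 24, 2028.
The date cancellation becomes effective: counting 10 business days from Sunday, December 24, 2028 (Dec 25, Dec 26, Dec 27, Dec 28, Dec 29, Jan 1, Jan 2, Jan 3, Jan 4, Jan 5, skipping weekends) reaches Friday, January 5, 2029.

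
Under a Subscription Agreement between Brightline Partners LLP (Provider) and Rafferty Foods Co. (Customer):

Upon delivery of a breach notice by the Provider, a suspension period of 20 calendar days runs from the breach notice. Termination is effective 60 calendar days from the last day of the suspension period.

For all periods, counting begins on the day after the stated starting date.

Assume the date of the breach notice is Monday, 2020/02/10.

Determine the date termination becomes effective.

The last day of the suspension period: 20 calendar days after 2020/02/10 is 2020/03/01.
The date termination becomes effective: 2020/03/01 + 60 days = 2020/04/30.

2020/04/30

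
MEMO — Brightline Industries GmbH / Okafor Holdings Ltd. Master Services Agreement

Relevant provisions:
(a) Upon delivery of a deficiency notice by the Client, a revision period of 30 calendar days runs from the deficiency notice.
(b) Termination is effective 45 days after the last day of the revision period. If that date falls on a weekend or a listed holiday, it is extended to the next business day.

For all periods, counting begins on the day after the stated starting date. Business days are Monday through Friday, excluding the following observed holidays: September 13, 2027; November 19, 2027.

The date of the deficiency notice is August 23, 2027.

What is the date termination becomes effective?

November 8, 2027

The last day of the revision period: August 23, 2027 + 30 days = September 22, 2027.
The date termination becomes effective: September 22, 2027 + 45 days = November 6, 2027. That falls on a Saturday, so it rolls to the next business day, Monday, November 8, 2027.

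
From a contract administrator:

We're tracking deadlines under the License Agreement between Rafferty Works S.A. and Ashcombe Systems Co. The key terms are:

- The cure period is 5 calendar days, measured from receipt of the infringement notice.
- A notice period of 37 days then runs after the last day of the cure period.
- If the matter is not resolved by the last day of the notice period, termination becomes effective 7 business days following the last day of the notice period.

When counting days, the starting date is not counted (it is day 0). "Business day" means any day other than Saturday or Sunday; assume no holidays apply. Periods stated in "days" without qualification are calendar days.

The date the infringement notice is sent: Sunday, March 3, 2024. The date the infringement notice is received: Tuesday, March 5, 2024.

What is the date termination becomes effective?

Adding 5 calendar days to March 5, 2024 gives March 10, 2024, which is the last day of the cure period.
The last day of the notice period: 37 calendar days after March 10, 2024 is April 16, 2024.
The date termination becomes effective: counting 7 business days from Tuesday, April 16, 2024 (Apr 17, Apr 18, Apr 19, Apr 22, Apr 23, Apr 24, Apr 25, skipping weekends) reaches Thursday, April 25, 2024.

April 25, 2024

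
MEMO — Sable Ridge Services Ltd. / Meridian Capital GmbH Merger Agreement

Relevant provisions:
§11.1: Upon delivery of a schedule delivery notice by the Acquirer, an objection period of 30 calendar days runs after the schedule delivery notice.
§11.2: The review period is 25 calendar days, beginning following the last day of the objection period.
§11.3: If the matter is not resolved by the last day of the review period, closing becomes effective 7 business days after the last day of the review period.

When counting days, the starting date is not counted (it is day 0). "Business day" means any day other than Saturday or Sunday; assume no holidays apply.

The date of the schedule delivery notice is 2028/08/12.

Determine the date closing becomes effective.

2028/10/17

The last day of the objection period: 2028/08/12 + 30 days = 2028/09/11.
The last day of the review period: 25 calendar days after 2028/09/11 is 2028/10/06.
The date closing becomes effective: counting 7 business days from Friday, 2028/10/06 (Oct 9, Oct 10, Oct 11, Oct 12, Oct 13, Oct 16, Oct 17, skipping weekends) reaches Tuesday, 2028/10/17.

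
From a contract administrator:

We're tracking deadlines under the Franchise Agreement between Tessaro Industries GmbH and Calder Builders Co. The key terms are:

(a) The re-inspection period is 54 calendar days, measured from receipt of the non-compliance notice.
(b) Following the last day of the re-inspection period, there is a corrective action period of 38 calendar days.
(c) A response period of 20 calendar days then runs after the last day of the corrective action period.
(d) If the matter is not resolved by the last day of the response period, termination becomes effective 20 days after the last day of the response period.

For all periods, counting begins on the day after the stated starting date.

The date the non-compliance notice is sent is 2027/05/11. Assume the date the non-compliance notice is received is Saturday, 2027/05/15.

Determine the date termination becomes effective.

Adding 54 calendar days to 2027/05/15 gives 2027/07/08, which is the last day of the re-inspection period.
Adding 38 calendar days to 2027/07/08 gives 2027/08/15, which is the last day of the corrective action period.
The last day of the response period: 2027/08/15 + 20 days = 2027/09/04.
The date termination becomes effective: 2027/09/04 + 20 days = 2027/09/24.

2027/09/24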